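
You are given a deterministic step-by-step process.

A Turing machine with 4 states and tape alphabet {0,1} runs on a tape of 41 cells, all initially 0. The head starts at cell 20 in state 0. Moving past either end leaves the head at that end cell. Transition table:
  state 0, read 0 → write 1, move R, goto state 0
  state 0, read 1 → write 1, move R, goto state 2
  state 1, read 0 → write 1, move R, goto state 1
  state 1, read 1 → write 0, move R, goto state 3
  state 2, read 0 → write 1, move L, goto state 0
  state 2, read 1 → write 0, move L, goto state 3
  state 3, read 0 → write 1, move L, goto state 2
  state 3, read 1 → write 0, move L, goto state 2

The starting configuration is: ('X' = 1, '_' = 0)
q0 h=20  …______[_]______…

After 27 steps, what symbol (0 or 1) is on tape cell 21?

step 0: q0 h=20  …______[_]______…
step 1: q0 h=21  …_____X[_]______…
step 2: q0 h=22  …____XX[_]______…
step 3: q0 h=23  …___XXX[_]______…
step 4: q0 h=24  …__XXXX[_]______…
step 5: q0 h=25  …_XXXXX[_]______…
step 6: q0 h=26  …XXXXXX[_]______…
step 7: q0 h=27  …XXXXXX[_]______…
step 8: q0 h=28  …XXXXXX[_]______…
step 9: q0 h=29  …XXXXXX[_]______…
step 10: q0 h=30  …XXXXXX[_]______…
step 11: q0 h=31  …XXXXXX[_]______…
step 12: q0 h=32  …XXXXXX[_]______…
step 13: q0 h=33  …XXXXXX[_]______…
step 14: q0 h=34  …XXXXXX[_]______|
step 15: q0 h=35  …XXXXXX[_]_____|
step 16: q0 h=36  …XXXXXX[_]____|
step 17: q0 h=37  …XXXXXX[_]___|
step 18: q0 h=38  …XXXXXX[_]__|
step 19: q0 h=39  …XXXXXX[_]_|
step 20: q0 h=40  …XXXXXX[_]|
step 21: q0 h=40  …XXXXXX[X]|
step 22: q2 h=40  …XXXXXX[X]|
step 23: q3 h=39  …XXXXXX[X]_|
step 24: q2 h=38  …XXXXXX[X]__|
step 25: q3 h=37  …XXXXXX[X]___|
step 26: q2 h=36  …XXXXXX[X]____|
step 27: q3 h=35  …XXXXXX[X]_____|

1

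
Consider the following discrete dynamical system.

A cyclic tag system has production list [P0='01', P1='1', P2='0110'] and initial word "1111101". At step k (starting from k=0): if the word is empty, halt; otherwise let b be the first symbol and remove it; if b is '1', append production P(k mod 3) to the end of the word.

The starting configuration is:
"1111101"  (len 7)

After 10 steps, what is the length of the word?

gen 0: "1111101"  (len 7)
gen 1: "11110101"  (len 8)
gen 2: "11101011"  (len 8)
gen 3: "11010110110"  (len 11)
gen 4: "101011011001"  (len 12)
gen 5: "010110110011"  (len 12)
gen 6: "10110110011"  (len 11)
gen 7: "011011001101"  (len 12)
gen 8: "11011001101"  (len 11)
gen 9: "10110011010110"  (len 14)
gen 10: "011001101011001"  (len 15)

15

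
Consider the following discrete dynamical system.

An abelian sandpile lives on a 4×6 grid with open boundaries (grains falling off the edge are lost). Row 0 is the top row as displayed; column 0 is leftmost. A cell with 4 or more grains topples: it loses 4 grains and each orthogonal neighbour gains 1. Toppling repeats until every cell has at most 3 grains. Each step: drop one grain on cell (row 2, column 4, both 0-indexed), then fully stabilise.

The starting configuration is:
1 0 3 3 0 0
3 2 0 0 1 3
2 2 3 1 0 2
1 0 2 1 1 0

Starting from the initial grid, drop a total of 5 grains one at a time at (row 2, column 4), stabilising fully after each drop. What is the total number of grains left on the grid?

36

k=0  1 0 3 3 0 0
3 2 0 0 1 3
2 2 3 1 0 2
1 0 2 1 1 0
k=1  1 0 3 3 0 0
3 2 0 0 1 3
2 2 3 1 1 2
1 0 2 1 1 0
k=2  1 0 3 3 0 0
3 2 0 0 1 3
2 2 3 1 2 2
1 0 2 1 1 0
k=3  1 0 3 3 0 0
3 2 0 0 1 3
2 2 3 1 3 2
1 0 2 1 1 0
k=4  1 0 3 3 0 0
3 2 0 0 2 3
2 2 3 2 0 3
1 0 2 1 2 0
k=5  1 0 3 3 0 0
3 2 0 0 2 3
2 2 3 2 1 3
1 0 2 1 2 0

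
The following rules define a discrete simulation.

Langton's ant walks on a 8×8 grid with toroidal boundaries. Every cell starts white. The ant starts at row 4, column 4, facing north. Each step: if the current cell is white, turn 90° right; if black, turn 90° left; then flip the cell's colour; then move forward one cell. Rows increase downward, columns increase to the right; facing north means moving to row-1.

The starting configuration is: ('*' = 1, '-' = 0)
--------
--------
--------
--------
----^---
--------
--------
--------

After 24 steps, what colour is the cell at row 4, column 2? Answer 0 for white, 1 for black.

1

gen 0: --------
--------
--------
--------
----^---
--------
--------
--------
gen 1: --------
--------
--------
--------
----*>--
--------
--------
--------
gen 2: --------
--------
--------
--------
----**--
-----v--
--------
--------
gen 3: --------
--------
--------
--------
----**--
----<*--
--------
--------
gen 4: --------
--------
--------
--------
----^*--
----**--
--------
--------
gen 5: --------
--------
--------
--------
---<-*--
----**--
--------
--------
gen 6: --------
--------
--------
---^----
---*-*--
----**--
--------
--------
gen 7: --------
--------
--------
---*>---
---*-*--
----**--
--------
--------
gen 8: --------
--------
--------
---**---
---*v*--
----**--
--------
--------
gen 9: --------
--------
--------
---**---
---<**--
----**--
--------
--------
gen 10: --------
--------
--------
---**---
----**--
---v**--
--------
--------
gen 11: --------
--------
--------
---**---
----**--
--<***--
--------
--------
gen 12: --------
--------
--------
---**---
--^-**--
--****--
--------
--------
gen 13: --------
--------
--------
---**---
--*>**--
--****--
--------
--------
gen 14: --------
--------
--------
---**---
--****--
--*v**--
--------
--------
gen 15: --------
--------
--------
---**---
--****--
--*->*--
--------
--------
gen 16: --------
--------
--------
---**---
--**^*--
--*--*--
--------
--------
gen 17: --------
--------
--------
---**---
--*<-*--
--*--*--
--------
--------
gen 18: --------
--------
--------
---**---
--*--*--
--*v-*--
--------
--------
gen 19: --------
--------
--------
---**---
--*--*--
--<*-*--
--------
--------
gen 20: --------
--------
--------
---**---
--*--*--
---*-*--
--v-----
--------
gen 21: --------
--------
--------
---**---
--*--*--
---*-*--
-<*-----
--------
gen 22: --------
--------
--------
---**---
--*--*--
-^-*-*--
-**-----
--------
gen 23: --------
--------
--------
---**---
--*--*--
-*>*-*--
-**-----
--------
gen 24: --------
--------
--------
---**---
--*--*--
-***-*--
-*v-----
--------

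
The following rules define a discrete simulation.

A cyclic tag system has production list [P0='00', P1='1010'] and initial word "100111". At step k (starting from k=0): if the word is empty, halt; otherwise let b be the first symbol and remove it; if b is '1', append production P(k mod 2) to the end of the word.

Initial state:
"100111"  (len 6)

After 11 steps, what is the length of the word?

11

gen 0: "100111"  (len 6)
gen 1: "0011100"  (len 7)
gen 2: "011100"  (len 6)
gen 3: "11100"  (len 5)
gen 4: "11001010"  (len 8)
gen 5: "100101000"  (len 9)
gen 6: "001010001010"  (len 12)
gen 7: "01010001010"  (len 11)
gen 8: "1010001010"  (len 10)
gen 9: "01000101000"  (len 11)
gen 10: "1000101000"  (len 10)
gen 11: "00010100000"  (len 11)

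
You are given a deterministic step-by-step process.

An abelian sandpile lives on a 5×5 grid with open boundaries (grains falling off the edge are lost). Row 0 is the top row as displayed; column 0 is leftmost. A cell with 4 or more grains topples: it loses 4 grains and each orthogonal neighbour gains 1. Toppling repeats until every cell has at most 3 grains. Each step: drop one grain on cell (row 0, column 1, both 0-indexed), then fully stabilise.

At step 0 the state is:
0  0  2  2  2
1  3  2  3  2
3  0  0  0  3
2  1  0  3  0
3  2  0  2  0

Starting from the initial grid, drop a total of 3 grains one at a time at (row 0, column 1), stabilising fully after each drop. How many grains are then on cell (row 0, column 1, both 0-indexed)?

3

t=0: 0  0  2  2  2
1  3  2  3  2
3  0  0  0  3
2  1  0  3  0
3  2  0  2  0
t=1: 0  1  2  2  2
1  3  2  3  2
3  0  0  0  3
2  1  0  3  0
3  2  0  2  0
t=2: 0  2  2  2  2
1  3  2  3  2
3  0  0  0  3
2  1  0  3  0
3  2  0  2  0
t=3: 0  3  2  2  2
1  3  2  3  2
3  0  0  0  3
2  1  0  3  0
3  2  0  2  0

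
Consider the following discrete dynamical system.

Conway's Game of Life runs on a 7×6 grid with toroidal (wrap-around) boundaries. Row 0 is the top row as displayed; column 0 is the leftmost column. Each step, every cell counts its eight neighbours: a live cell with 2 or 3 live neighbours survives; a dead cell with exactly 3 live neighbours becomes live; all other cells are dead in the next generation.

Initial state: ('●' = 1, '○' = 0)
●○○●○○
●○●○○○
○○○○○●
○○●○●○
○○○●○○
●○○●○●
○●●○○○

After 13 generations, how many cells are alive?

k=0  ●○○●○○
●○●○○○
○○○○○●
○○●○●○
○○○●○○
●○○●○●
○●●○○○
k=1  ●○○●○○
●●○○○●
○●○●○●
○○○●●○
○○●●○●
●●○●●○
○●●●●●
k=2  ○○○●○○
○●○○○●
○●○●○●
●○○○○●
●●○○○●
○○○○○○
○○○○○○
k=3  ○○○○○○
○○○○○○
○●●○○●
○○●○○○
○●○○○●
●○○○○○
○○○○○○
k=4  ○○○○○○
○○○○○○
○●●○○○
○○●○○○
●●○○○○
●○○○○○
○○○○○○
k=5  ○○○○○○
○○○○○○
○●●○○○
●○●○○○
●●○○○○
●●○○○○
○○○○○○
k=6  ○○○○○○
○○○○○○
○●●○○○
●○●○○○
○○●○○●
●●○○○○
○○○○○○
k=7  ○○○○○○
○○○○○○
○●●○○○
●○●●○○
○○●○○●
●●○○○○
○○○○○○
k=8  ○○○○○○
○○○○○○
○●●●○○
●○○●○○
○○●●○●
●●○○○○
○○○○○○
k=9  ○○○○○○
○○●○○○
○●●●○○
●○○○○○
○○●●●●
●●●○○○
○○○○○○
k=10  ○○○○○○
○●●●○○
○●●●○○
●○○○○●
○○●●●●
●●●○●●
○●○○○○
k=11  ○●○○○○
○●○●○○
○○○●●○
●○○○○●
○○●○○○
○○○○○○
○●●○○●
k=12  ○●○○○○
○○○●●○
●○●●●●
○○○●●●
○○○○○○
○●●○○○
●●●○○○
k=13  ●●○●○○
●●○○○○
●○●○○○
●○●○○○
○○●●●○
●○●○○○
●○○○○○

15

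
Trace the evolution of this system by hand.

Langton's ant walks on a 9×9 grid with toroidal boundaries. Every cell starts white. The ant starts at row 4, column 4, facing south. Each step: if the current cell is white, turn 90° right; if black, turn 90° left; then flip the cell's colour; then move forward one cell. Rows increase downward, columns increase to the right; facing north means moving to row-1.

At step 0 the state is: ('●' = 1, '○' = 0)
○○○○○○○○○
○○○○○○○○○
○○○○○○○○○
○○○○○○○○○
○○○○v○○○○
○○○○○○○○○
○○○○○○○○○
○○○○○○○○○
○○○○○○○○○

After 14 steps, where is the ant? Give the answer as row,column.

k=0  ○○○○○○○○○
○○○○○○○○○
○○○○○○○○○
○○○○○○○○○
○○○○v○○○○
○○○○○○○○○
○○○○○○○○○
○○○○○○○○○
○○○○○○○○○
k=1  ○○○○○○○○○
○○○○○○○○○
○○○○○○○○○
○○○○○○○○○
○○○<●○○○○
○○○○○○○○○
○○○○○○○○○
○○○○○○○○○
○○○○○○○○○
k=2  ○○○○○○○○○
○○○○○○○○○
○○○○○○○○○
○○○^○○○○○
○○○●●○○○○
○○○○○○○○○
○○○○○○○○○
○○○○○○○○○
○○○○○○○○○
k=3  ○○○○○○○○○
○○○○○○○○○
○○○○○○○○○
○○○●>○○○○
○○○●●○○○○
○○○○○○○○○
○○○○○○○○○
○○○○○○○○○
○○○○○○○○○
k=4  ○○○○○○○○○
○○○○○○○○○
○○○○○○○○○
○○○●●○○○○
○○○●v○○○○
○○○○○○○○○
○○○○○○○○○
○○○○○○○○○
○○○○○○○○○
k=5  ○○○○○○○○○
○○○○○○○○○
○○○○○○○○○
○○○●●○○○○
○○○●○>○○○
○○○○○○○○○
○○○○○○○○○
○○○○○○○○○
○○○○○○○○○
k=6  ○○○○○○○○○
○○○○○○○○○
○○○○○○○○○
○○○●●○○○○
○○○●○●○○○
○○○○○v○○○
○○○○○○○○○
○○○○○○○○○
○○○○○○○○○
k=7  ○○○○○○○○○
○○○○○○○○○
○○○○○○○○○
○○○●●○○○○
○○○●○●○○○
○○○○<●○○○
○○○○○○○○○
○○○○○○○○○
○○○○○○○○○
k=8  ○○○○○○○○○
○○○○○○○○○
○○○○○○○○○
○○○●●○○○○
○○○●^●○○○
○○○○●●○○○
○○○○○○○○○
○○○○○○○○○
○○○○○○○○○
k=9  ○○○○○○○○○
○○○○○○○○○
○○○○○○○○○
○○○●●○○○○
○○○●●>○○○
○○○○●●○○○
○○○○○○○○○
○○○○○○○○○
○○○○○○○○○
k=10  ○○○○○○○○○
○○○○○○○○○
○○○○○○○○○
○○○●●^○○○
○○○●●○○○○
○○○○●●○○○
○○○○○○○○○
○○○○○○○○○
○○○○○○○○○
k=11  ○○○○○○○○○
○○○○○○○○○
○○○○○○○○○
○○○●●●>○○
○○○●●○○○○
○○○○●●○○○
○○○○○○○○○
○○○○○○○○○
○○○○○○○○○
k=12  ○○○○○○○○○
○○○○○○○○○
○○○○○○○○○
○○○●●●●○○
○○○●●○v○○
○○○○●●○○○
○○○○○○○○○
○○○○○○○○○
○○○○○○○○○
k=13  ○○○○○○○○○
○○○○○○○○○
○○○○○○○○○
○○○●●●●○○
○○○●●<●○○
○○○○●●○○○
○○○○○○○○○
○○○○○○○○○
○○○○○○○○○
k=14  ○○○○○○○○○
○○○○○○○○○
○○○○○○○○○
○○○●●^●○○
○○○●●●●○○
○○○○●●○○○
○○○○○○○○○
○○○○○○○○○
○○○○○○○○○

3,5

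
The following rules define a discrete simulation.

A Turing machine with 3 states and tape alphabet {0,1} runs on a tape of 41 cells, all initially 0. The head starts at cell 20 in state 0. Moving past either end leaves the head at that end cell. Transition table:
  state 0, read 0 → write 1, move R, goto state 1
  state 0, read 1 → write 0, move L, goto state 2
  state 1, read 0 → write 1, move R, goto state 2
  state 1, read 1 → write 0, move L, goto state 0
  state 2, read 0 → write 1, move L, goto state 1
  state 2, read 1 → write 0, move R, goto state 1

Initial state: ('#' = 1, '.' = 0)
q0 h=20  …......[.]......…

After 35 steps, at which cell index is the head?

23

gen 0: q0 h=20  …......[.]......…
gen 1: q1 h=21  ….....#[.]......…
gen 2: q2 h=22  …....##[.]......…
gen 3: q1 h=21  ….....#[#]#.....…
gen 4: q0 h=20  …......[#].#....…
gen 5: q2 h=19  …......[.]..#...…
gen 6: q1 h=18  …......[.]#..#..…
gen 7: q2 h=19  ….....#[#]..#...…
gen 8: q1 h=20  …....#.[.].#....…
gen 9: q2 h=21  …...#.#[.]#.....…
gen 10: q1 h=20  …....#.[#]##....…
gen 11: q0 h=19  ….....#[.].##...…
gen 12: q1 h=20  …....##[.]##....…
gen 13: q2 h=21  …...###[#]#.....…
gen 14: q1 h=22  …..###.[#]......…
gen 15: q0 h=21  …...###[.]......…
gen 16: q1 h=22  …..####[.]......…
gen 17: q2 h=23  ….#####[.]......…
gen 18: q1 h=22  …..####[#]#.....…
gen 19: q0 h=21  …...###[#].#....…
gen 20: q2 h=20  …....##[#]..#...…
gen 21: q1 h=21  …...##.[.].#....…
gen 22: q2 h=22  …..##.#[.]#.....…
gen 23: q1 h=21  …...##.[#]##....…
gen 24: q0 h=20  …....##[.].##...…
gen 25: q1 h=21  …...###[.]##....…
gen 26: q2 h=22  …..####[#]#.....…
gen 27: q1 h=23  ….####.[#]......…
gen 28: q0 h=22  …..####[.]......…
gen 29: q1 h=23  ….#####[.]......…
gen 30: q2 h=24  …######[.]......…
gen 31: q1 h=23  ….#####[#]#.....…
gen 32: q0 h=22  …..####[#].#....…
gen 33: q2 h=21  …...###[#]..#...…
gen 34: q1 h=22  …..###.[.].#....…
gen 35: q2 h=23  ….###.#[.]#.....…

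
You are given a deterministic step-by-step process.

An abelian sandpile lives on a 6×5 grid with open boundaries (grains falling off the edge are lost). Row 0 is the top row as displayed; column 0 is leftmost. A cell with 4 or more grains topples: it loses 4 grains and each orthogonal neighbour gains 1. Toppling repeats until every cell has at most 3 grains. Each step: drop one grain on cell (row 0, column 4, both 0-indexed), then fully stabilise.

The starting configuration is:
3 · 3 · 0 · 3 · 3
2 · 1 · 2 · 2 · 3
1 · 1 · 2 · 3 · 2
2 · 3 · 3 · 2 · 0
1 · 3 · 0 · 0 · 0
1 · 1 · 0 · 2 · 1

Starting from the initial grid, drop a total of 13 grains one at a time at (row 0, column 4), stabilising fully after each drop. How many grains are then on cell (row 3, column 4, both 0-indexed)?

k=0  3 · 3 · 0 · 3 · 3
2 · 1 · 2 · 2 · 3
1 · 1 · 2 · 3 · 2
2 · 3 · 3 · 2 · 0
1 · 3 · 0 · 0 · 0
1 · 1 · 0 · 2 · 1
k=1  3 · 3 · 1 · 1 · 2
2 · 1 · 3 · 1 · 2
1 · 1 · 3 · 1 · 0
2 · 3 · 3 · 3 · 1
1 · 3 · 0 · 0 · 0
1 · 1 · 0 · 2 · 1
k=2  3 · 3 · 1 · 1 · 3
2 · 1 · 3 · 1 · 2
1 · 1 · 3 · 1 · 0
2 · 3 · 3 · 3 · 1
1 · 3 · 0 · 0 · 0
1 · 1 · 0 · 2 · 1
k=3  3 · 3 · 1 · 2 · 0
2 · 1 · 3 · 1 · 3
1 · 1 · 3 · 1 · 0
2 · 3 · 3 · 3 · 1
1 · 3 · 0 · 0 · 0
1 · 1 · 0 · 2 · 1
k=4  3 · 3 · 1 · 2 · 1
2 · 1 · 3 · 1 · 3
1 · 1 · 3 · 1 · 0
2 · 3 · 3 · 3 · 1
1 · 3 · 0 · 0 · 0
1 · 1 · 0 · 2 · 1
k=5  3 · 3 · 1 · 2 · 2
2 · 1 · 3 · 1 · 3
1 · 1 · 3 · 1 · 0
2 · 3 · 3 · 3 · 1
1 · 3 · 0 · 0 · 0
1 · 1 · 0 · 2 · 1
k=6  3 · 3 · 1 · 2 · 3
2 · 1 · 3 · 1 · 3
1 · 1 · 3 · 1 · 0
2 · 3 · 3 · 3 · 1
1 · 3 · 0 · 0 · 0
1 · 1 · 0 · 2 · 1
k=7  3 · 3 · 1 · 3 · 1
2 · 1 · 3 · 2 · 0
1 · 1 · 3 · 1 · 1
2 · 3 · 3 · 3 · 1
1 · 3 · 0 · 0 · 0
1 · 1 · 0 · 2 · 1
k=8  3 · 3 · 1 · 3 · 2
2 · 1 · 3 · 2 · 0
1 · 1 · 3 · 1 · 1
2 · 3 · 3 · 3 · 1
1 · 3 · 0 · 0 · 0
1 · 1 · 0 · 2 · 1
k=9  3 · 3 · 1 · 3 · 3
2 · 1 · 3 · 2 · 0
1 · 1 · 3 · 1 · 1
2 · 3 · 3 · 3 · 1
1 · 3 · 0 · 0 · 0
1 · 1 · 0 · 2 · 1
k=10  3 · 3 · 2 · 0 · 1
2 · 1 · 3 · 3 · 1
1 · 1 · 3 · 1 · 1
2 · 3 · 3 · 3 · 1
1 · 3 · 0 · 0 · 0
1 · 1 · 0 · 2 · 1
k=11  3 · 3 · 2 · 0 · 2
2 · 1 · 3 · 3 · 1
1 · 1 · 3 · 1 · 1
2 · 3 · 3 · 3 · 1
1 · 3 · 0 · 0 · 0
1 · 1 · 0 · 2 · 1
k=12  3 · 3 · 2 · 0 · 3
2 · 1 · 3 · 3 · 1
1 · 1 · 3 · 1 · 1
2 · 3 · 3 · 3 · 1
1 · 3 · 0 · 0 · 0
1 · 1 · 0 · 2 · 1
k=13  3 · 3 · 2 · 1 · 0
2 · 1 · 3 · 3 · 2
1 · 1 · 3 · 1 · 1
2 · 3 · 3 · 3 · 1
1 · 3 · 0 · 0 · 0
1 · 1 · 0 · 2 · 1

1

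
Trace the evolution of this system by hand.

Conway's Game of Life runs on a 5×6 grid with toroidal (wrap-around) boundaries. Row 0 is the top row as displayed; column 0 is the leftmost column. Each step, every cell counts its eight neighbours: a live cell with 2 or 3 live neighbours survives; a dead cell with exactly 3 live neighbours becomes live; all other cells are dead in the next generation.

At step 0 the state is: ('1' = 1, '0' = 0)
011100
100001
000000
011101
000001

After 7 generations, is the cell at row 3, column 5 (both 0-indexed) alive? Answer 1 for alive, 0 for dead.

step 0: 011100
100001
000000
011101
000001
step 1: 011011
111000
011011
101010
000000
step 2: 001101
000000
000010
101010
101010
step 3: 011111
000110
000101
000010
101010
step 4: 110000
100000
000101
000010
101000
step 5: 100001
110001
000011
000111
100001
step 6: 000010
010000
000100
000100
000000
step 7: 000000
000000
001000
000000
000000

0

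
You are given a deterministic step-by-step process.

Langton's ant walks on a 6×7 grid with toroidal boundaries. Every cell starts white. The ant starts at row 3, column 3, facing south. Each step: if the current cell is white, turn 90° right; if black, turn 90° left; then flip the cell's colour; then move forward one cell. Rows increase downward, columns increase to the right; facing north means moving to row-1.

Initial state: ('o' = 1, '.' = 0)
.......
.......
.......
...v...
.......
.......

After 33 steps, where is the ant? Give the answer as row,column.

gen 0: .......
.......
.......
...v...
.......
.......
gen 1: .......
.......
.......
..<o...
.......
.......
gen 2: .......
.......
..^....
..oo...
.......
.......
gen 3: .......
.......
..o>...
..oo...
.......
.......
gen 4: .......
.......
..oo...
..ov...
.......
.......
gen 5: .......
.......
..oo...
..o.>..
.......
.......
gen 6: .......
.......
..oo...
..o.o..
....v..
.......
gen 7: .......
.......
..oo...
..o.o..
...<o..
.......
gen 8: .......
.......
..oo...
..o^o..
...oo..
.......
gen 9: .......
.......
..oo...
..oo>..
...oo..
.......
gen 10: .......
.......
..oo^..
..oo...
...oo..
.......
gen 11: .......
.......
..ooo>.
..oo...
...oo..
.......
gen 12: .......
.......
..oooo.
..oo.v.
...oo..
.......
gen 13: .......
.......
..oooo.
..oo<o.
...oo..
.......
gen 14: .......
.......
..oo^o.
..oooo.
...oo..
.......
gen 15: .......
.......
..o<.o.
..oooo.
...oo..
.......
gen 16: .......
.......
..o..o.
..ovoo.
...oo..
.......
gen 17: .......
.......
..o..o.
..o.>o.
...oo..
.......
gen 18: .......
.......
..o.^o.
..o..o.
...oo..
.......
gen 19: .......
.......
..o.o>.
..o..o.
...oo..
.......
gen 20: .......
.....^.
..o.o..
..o..o.
...oo..
.......
gen 21: .......
.....o>
..o.o..
..o..o.
...oo..
.......
gen 22: .......
.....oo
..o.o.v
..o..o.
...oo..
.......
gen 23: .......
.....oo
..o.o<o
..o..o.
...oo..
.......
gen 24: .......
.....^o
..o.ooo
..o..o.
...oo..
.......
gen 25: .......
....<.o
..o.ooo
..o..o.
...oo..
.......
gen 26: ....^..
....o.o
..o.ooo
..o..o.
...oo..
.......
gen 27: ....o>.
....o.o
..o.ooo
..o..o.
...oo..
.......
gen 28: ....oo.
....ovo
..o.ooo
..o..o.
...oo..
.......
gen 29: ....oo.
....<oo
..o.ooo
..o..o.
...oo..
.......
gen 30: ....oo.
.....oo
..o.voo
..o..o.
...oo..
.......
gen 31: ....oo.
.....oo
..o..>o
..o..o.
...oo..
.......
gen 32: ....oo.
.....^o
..o...o
..o..o.
...oo..
.......
gen 33: ....oo.
....<.o
..o...o
..o..o.
...oo..
.......

1,4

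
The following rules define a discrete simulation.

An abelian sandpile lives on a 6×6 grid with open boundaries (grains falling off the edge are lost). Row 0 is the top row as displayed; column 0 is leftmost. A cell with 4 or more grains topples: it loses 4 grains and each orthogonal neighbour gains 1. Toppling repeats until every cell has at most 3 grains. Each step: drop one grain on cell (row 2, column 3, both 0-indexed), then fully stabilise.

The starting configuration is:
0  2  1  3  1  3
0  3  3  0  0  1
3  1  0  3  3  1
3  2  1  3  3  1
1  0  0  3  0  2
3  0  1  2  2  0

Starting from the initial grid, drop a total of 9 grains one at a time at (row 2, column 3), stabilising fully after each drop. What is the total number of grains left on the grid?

k=0  0  2  1  3  1  3
0  3  3  0  0  1
3  1  0  3  3  1
3  2  1  3  3  1
1  0  0  3  0  2
3  0  1  2  2  0
k=1  0  2  1  3  1  3
0  3  3  1  1  1
3  1  1  2  1  2
3  2  2  2  1  2
1  0  1  0  2  2
3  0  1  3  2  0
k=2  0  2  1  3  1  3
0  3  3  1  1  1
3  1  1  3  1  2
3  2  2  2  1  2
1  0  1  0  2  2
3  0  1  3  2  0
k=3  0  2  1  3  1  3
0  3  3  2  1  1
3  1  2  0  2  2
3  2  2  3  1  2
1  0  1  0  2  2
3  0  1  3  2  0
k=4  0  2  1  3  1  3
0  3  3  2  1  1
3  1  2  1  2  2
3  2  2  3  1  2
1  0  1  0  2  2
3  0  1  3  2  0
k=5  0  2  1  3  1  3
0  3  3  2  1  1
3  1  2  2  2  2
3  2  2  3  1  2
1  0  1  0  2  2
3  0  1  3  2  0
k=6  0  2  1  3  1  3
0  3  3  2  1  1
3  1  2  3  2  2
3  2  2  3  1  2
1  0  1  0  2  2
3  0  1  3  2  0
k=7  0  2  1  3  1  3
0  3  3  3  1  1
3  1  3  1  3  2
3  2  3  0  2  2
1  0  1  1  2  2
3  0  1  3  2  0
k=8  0  2  1  3  1  3
0  3  3  3  1  1
3  1  3  2  3  2
3  2  3  0  2  2
1  0  1  1  2  2
3  0  1  3  2  0
k=9  0  2  1  3  1  3
0  3  3  3  1  1
3  1  3  3  3  2
3  2  3  0  2  2
1  0  1  1  2  2
3  0  1  3  2  0

64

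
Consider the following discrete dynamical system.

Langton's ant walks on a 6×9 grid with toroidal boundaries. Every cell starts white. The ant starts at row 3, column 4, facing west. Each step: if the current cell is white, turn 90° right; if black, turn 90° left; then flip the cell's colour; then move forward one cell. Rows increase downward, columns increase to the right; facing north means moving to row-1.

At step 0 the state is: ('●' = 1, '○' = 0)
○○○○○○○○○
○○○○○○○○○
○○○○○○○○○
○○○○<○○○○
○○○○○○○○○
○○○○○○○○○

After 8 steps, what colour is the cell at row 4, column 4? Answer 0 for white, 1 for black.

step 0: ○○○○○○○○○
○○○○○○○○○
○○○○○○○○○
○○○○<○○○○
○○○○○○○○○
○○○○○○○○○
step 1: ○○○○○○○○○
○○○○○○○○○
○○○○^○○○○
○○○○●○○○○
○○○○○○○○○
○○○○○○○○○
step 2: ○○○○○○○○○
○○○○○○○○○
○○○○●>○○○
○○○○●○○○○
○○○○○○○○○
○○○○○○○○○
step 3: ○○○○○○○○○
○○○○○○○○○
○○○○●●○○○
○○○○●v○○○
○○○○○○○○○
○○○○○○○○○
step 4: ○○○○○○○○○
○○○○○○○○○
○○○○●●○○○
○○○○<●○○○
○○○○○○○○○
○○○○○○○○○
step 5: ○○○○○○○○○
○○○○○○○○○
○○○○●●○○○
○○○○○●○○○
○○○○v○○○○
○○○○○○○○○
step 6: ○○○○○○○○○
○○○○○○○○○
○○○○●●○○○
○○○○○●○○○
○○○<●○○○○
○○○○○○○○○
step 7: ○○○○○○○○○
○○○○○○○○○
○○○○●●○○○
○○○^○●○○○
○○○●●○○○○
○○○○○○○○○
step 8: ○○○○○○○○○
○○○○○○○○○
○○○○●●○○○
○○○●>●○○○
○○○●●○○○○
○○○○○○○○○

1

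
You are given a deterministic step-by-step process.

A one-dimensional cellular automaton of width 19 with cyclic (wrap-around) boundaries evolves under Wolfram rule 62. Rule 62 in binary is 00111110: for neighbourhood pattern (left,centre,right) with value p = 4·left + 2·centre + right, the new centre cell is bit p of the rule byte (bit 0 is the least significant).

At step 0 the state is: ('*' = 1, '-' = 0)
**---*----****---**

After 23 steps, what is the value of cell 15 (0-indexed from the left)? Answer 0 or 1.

gen 0: **---*----****---**
gen 1: --*-***--**---*-**-
gen 2: -****--***-*-****-*
gen 3: **---***--****---**
gen 4: --*-**--***---*-**-
gen 5: -****-***--*-****-*
gen 6: **---**--*****---**
gen 7: --*-**-***----*-**-
gen 8: -****-**--*--****-*
gen 9: **---**-******---**
gen 10: --*-**-**-----*-**-
gen 11: -****-**-*---****-*
gen 12: **---**-***-**---**
gen 13: --*-**-**--**-*-**-
gen 14: -****-**-***-****-*
gen 15: **---**-**--**---**
gen 16: --*-**-**-***-*-**-
gen 17: -****-**-**--****-*
gen 18: **---**-**-***---**
gen 19: --*-**-**-**--*-**-
gen 20: -****-**-**-*****-*
gen 21: **---**-**-**----**
gen 22: --*-**-**-**-*--**-
gen 23: -****-**-**-*****-*

1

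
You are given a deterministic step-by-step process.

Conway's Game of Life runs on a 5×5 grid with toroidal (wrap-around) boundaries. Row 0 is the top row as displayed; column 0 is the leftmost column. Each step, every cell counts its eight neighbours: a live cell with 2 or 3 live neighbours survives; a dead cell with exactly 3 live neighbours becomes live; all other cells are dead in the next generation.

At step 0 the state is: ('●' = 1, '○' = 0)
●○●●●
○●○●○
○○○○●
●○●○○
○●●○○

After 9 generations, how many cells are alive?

gen 0: ●○●●●
○●○●○
○○○○●
●○●○○
○●●○○
gen 1: ●○○○●
○●○○○
●●●●●
●○●●○
○○○○○
gen 2: ●○○○○
○○○○○
○○○○○
●○○○○
●●○●○
gen 3: ●●○○●
○○○○○
○○○○○
●●○○●
●●○○○
gen 4: ○●○○●
●○○○○
●○○○○
○●○○●
○○●○○
gen 5: ●●○○○
●●○○●
●●○○●
●●○○○
○●●●○
gen 6: ○○○●○
○○●○○
○○●○○
○○○●○
○○○○●
gen 7: ○○○●○
○○●●○
○○●●○
○○○●○
○○○●●
gen 8: ○○○○○
○○○○●
○○○○●
○○○○○
○○●●●
gen 9: ○○○○●
○○○○○
○○○○○
○○○○●
○○○●○

3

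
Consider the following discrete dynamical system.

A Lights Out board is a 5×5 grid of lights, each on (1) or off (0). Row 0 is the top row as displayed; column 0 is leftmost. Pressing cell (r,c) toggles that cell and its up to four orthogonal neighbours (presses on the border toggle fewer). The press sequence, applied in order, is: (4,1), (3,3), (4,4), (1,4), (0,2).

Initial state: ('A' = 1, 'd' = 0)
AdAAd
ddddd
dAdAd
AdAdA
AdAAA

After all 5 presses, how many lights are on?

14

gen 0: AdAAd
ddddd
dAdAd
AdAdA
AdAAA
gen 1: AdAAd
ddddd
dAdAd
AAAdA
dAdAA
gen 2: AdAAd
ddddd
dAddd
AAdAd
dAddA
gen 3: AdAAd
ddddd
dAddd
AAdAA
dAdAd
gen 4: AdAAA
dddAA
dAddA
AAdAA
dAdAd
gen 5: AAddA
ddAAA
dAddA
AAdAA
dAdAd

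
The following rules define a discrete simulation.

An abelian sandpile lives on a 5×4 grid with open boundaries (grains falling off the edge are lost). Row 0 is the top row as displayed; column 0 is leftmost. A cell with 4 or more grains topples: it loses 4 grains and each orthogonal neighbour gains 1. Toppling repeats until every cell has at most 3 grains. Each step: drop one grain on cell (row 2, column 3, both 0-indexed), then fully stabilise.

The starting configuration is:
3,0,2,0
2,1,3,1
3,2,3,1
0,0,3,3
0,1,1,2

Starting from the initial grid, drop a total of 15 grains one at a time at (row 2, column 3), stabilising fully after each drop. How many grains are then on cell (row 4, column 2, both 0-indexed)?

3

step 0: 3,0,2,0
2,1,3,1
3,2,3,1
0,0,3,3
0,1,1,2
step 1: 3,0,2,0
2,1,3,1
3,2,3,2
0,0,3,3
0,1,1,2
step 2: 3,0,2,0
2,1,3,1
3,2,3,3
0,0,3,3
0,1,1,2
step 3: 3,0,3,0
2,2,0,3
3,3,2,2
0,1,1,1
0,1,2,3
step 4: 3,0,3,0
2,2,0,3
3,3,2,3
0,1,1,1
0,1,2,3
step 5: 3,0,3,1
2,2,1,0
3,3,3,1
0,1,1,2
0,1,2,3
step 6: 3,0,3,1
2,2,1,0
3,3,3,2
0,1,1,2
0,1,2,3
step 7: 3,0,3,1
2,2,1,0
3,3,3,3
0,1,1,2
0,1,2,3
step 8: 3,0,3,1
3,3,2,1
0,1,1,1
1,2,2,3
0,1,2,3
step 9: 3,0,3,1
3,3,2,1
0,1,1,2
1,2,2,3
0,1,2,3
step 10: 3,0,3,1
3,3,2,1
0,1,1,3
1,2,2,3
0,1,2,3
step 11: 3,0,3,1
3,3,2,2
0,1,2,1
1,2,3,1
0,1,3,0
step 12: 3,0,3,1
3,3,2,2
0,1,2,2
1,2,3,1
0,1,3,0
step 13: 3,0,3,1
3,3,2,2
0,1,2,3
1,2,3,1
0,1,3,0
step 14: 3,0,3,1
3,3,2,3
0,1,3,0
1,2,3,2
0,1,3,0
step 15: 3,0,3,1
3,3,2,3
0,1,3,1
1,2,3,2
0,1,3,0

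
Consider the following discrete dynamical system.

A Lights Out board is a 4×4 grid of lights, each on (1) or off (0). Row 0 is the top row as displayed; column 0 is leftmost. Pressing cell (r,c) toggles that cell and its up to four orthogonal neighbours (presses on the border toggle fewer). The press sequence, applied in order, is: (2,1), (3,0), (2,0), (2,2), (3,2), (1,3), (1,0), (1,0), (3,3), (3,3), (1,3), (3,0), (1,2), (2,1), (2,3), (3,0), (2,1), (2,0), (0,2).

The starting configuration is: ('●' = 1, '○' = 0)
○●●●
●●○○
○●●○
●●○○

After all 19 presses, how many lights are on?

0) ○●●●
●●○○
○●●○
●●○○
1) ○●●●
●○○○
●○○○
●○○○
2) ○●●●
●○○○
○○○○
○●○○
3) ○●●●
○○○○
●●○○
●●○○
4) ○●●●
○○●○
●○●●
●●●○
5) ○●●●
○○●○
●○○●
●○○●
6) ○●●○
○○○●
●○○○
●○○●
7) ●●●○
●●○●
○○○○
●○○●
8) ○●●○
○○○●
●○○○
●○○●
9) ○●●○
○○○●
●○○●
●○●○
10) ○●●○
○○○●
●○○○
●○○●
11) ○●●●
○○●○
●○○●
●○○●
12) ○●●●
○○●○
○○○●
○●○●
13) ○●○●
○●○●
○○●●
○●○●
14) ○●○●
○○○●
●●○●
○○○●
15) ○●○●
○○○○
●●●○
○○○○
16) ○●○●
○○○○
○●●○
●●○○
17) ○●○●
○●○○
●○○○
●○○○
18) ○●○●
●●○○
○●○○
○○○○
19) ○○●○
●●●○
○●○○
○○○○

5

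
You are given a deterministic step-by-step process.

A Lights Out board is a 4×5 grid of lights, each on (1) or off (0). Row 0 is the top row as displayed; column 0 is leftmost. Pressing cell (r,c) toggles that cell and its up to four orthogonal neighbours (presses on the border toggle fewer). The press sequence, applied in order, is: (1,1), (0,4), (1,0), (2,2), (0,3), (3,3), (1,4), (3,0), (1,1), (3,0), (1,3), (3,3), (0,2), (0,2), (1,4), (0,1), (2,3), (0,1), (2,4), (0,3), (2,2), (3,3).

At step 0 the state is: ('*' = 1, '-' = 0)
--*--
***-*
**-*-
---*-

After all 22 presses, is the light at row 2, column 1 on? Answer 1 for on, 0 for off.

gen 0: --*--
***-*
**-*-
---*-
gen 1: -**--
----*
*--*-
---*-
gen 2: -****
-----
*--*-
---*-
gen 3: *****
**---
---*-
---*-
gen 4: *****
***--
-**--
--**-
gen 5: **---
****-
-**--
--**-
gen 6: **---
****-
-***-
----*
gen 7: **--*
***-*
-****
----*
gen 8: **--*
***-*
*****
**--*
gen 9: *---*
----*
*-***
**--*
gen 10: *---*
----*
--***
----*
gen 11: *--**
--**-
--*-*
----*
gen 12: *--**
--**-
--***
--**-
gen 13: ***-*
---*-
--***
--**-
gen 14: *--**
--**-
--***
--**-
gen 15: *--*-
--*-*
--**-
--**-
gen 16: -***-
-**-*
--**-
--**-
gen 17: -***-
-****
----*
--*--
gen 18: *--*-
--***
----*
--*--
gen 19: *--*-
--**-
---*-
--*-*
gen 20: *-*-*
--*--
---*-
--*-*
gen 21: *-*-*
-----
-**--
----*
gen 22: *-*-*
-----
-***-
--**-

1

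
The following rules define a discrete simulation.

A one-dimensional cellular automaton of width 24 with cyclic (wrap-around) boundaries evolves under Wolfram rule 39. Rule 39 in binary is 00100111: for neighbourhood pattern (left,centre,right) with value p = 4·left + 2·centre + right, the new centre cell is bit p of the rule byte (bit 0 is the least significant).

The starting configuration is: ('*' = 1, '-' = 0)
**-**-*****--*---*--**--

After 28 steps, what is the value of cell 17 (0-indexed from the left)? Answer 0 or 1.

1

step 0: **-**-*****--*---*--**--
step 1: --*--*------**-***-*---*
step 2: -**-**-*****--*---**-***
step 3: *--*--*------**-**--*---
step 4: *-**-**-*****--*---**-**
step 5: -*--*--*------**-**--*--
step 6: **-**-**-*****--*---**-*
step 7: --*--*--*------**-**--*-
step 8: ***-**-**-*****--*---**-
step 9: ---*--*--*------**-**--*
step 10: -***-**-**-*****--*---**
step 11: *---*--*--*------**-**--
step 12: *-***-**-**-*****--*---*
step 13: -*---*--*--*------**-**-
step 14: **-***-**-**-*****--*---
step 15: --*---*--*--*------**-**
step 16: -**-***-**-**-*****--*--
step 17: *--*---*--*--*------**-*
step 18: --**-***-**-**-*****--*-
step 19: **--*---*--*--*------**-
step 20: ---**-***-**-**-*****--*
step 21: -**--*---*--*--*------**
step 22: *---**-***-**-**-*****--
step 23: *-**--*---*--*--*------*
step 24: -*---**-***-**-**-*****-
step 25: **-**--*---*--*--*------
step 26: --*---**-***-**-**-*****
step 27: -**-**--*---*--*--*-----
step 28: *--*---**-***-**-**-****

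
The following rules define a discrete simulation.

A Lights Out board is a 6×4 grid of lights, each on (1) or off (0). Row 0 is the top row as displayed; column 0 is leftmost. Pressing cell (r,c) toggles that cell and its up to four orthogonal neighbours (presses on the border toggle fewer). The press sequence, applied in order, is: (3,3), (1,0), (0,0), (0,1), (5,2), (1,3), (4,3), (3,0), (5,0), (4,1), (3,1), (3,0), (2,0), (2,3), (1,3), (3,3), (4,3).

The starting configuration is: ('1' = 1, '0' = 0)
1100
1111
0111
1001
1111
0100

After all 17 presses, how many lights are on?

14

[0] 1100
1111
0111
1001
1111
0100
[1] 1100
1111
0110
1010
1110
0100
[2] 0100
0011
1110
1010
1110
0100
[3] 1000
1011
1110
1010
1110
0100
[4] 0110
1111
1110
1010
1110
0100
[5] 0110
1111
1110
1010
1100
0011
[6] 0111
1100
1111
1010
1100
0011
[7] 0111
1100
1111
1011
1111
0010
[8] 0111
1100
0111
0111
0111
0010
[9] 0111
1100
0111
0111
1111
1110
[10] 0111
1100
0111
0011
0001
1010
[11] 0111
1100
0011
1101
0101
1010
[12] 0111
1100
1011
0001
1101
1010
[13] 0111
0100
0111
1001
1101
1010
[14] 0111
0101
0100
1000
1101
1010
[15] 0110
0110
0101
1000
1101
1010
[16] 0110
0110
0100
1011
1100
1010
[17] 0110
0110
0100
1010
1111
1011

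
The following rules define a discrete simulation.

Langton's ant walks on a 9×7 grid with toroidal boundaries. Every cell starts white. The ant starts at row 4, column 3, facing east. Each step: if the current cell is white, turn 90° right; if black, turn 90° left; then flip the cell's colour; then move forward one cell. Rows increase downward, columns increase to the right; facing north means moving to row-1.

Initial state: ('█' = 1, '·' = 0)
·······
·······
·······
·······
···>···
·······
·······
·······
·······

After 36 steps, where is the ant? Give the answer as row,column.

gen 0: ·······
·······
·······
·······
···>···
·······
·······
·······
·······
gen 1: ·······
·······
·······
·······
···█···
···v···
·······
·······
·······
gen 2: ·······
·······
·······
·······
···█···
··<█···
·······
·······
·······
gen 3: ·······
·······
·······
·······
··^█···
··██···
·······
·······
·······
gen 4: ·······
·······
·······
·······
··█>···
··██···
·······
·······
·······
gen 5: ·······
·······
·······
···^···
··█····
··██···
·······
·······
·······
gen 6: ·······
·······
·······
···█>··
··█····
··██···
·······
·······
·······
gen 7: ·······
·······
·······
···██··
··█·v··
··██···
·······
·······
·······
gen 8: ·······
·······
·······
···██··
··█<█··
··██···
·······
·······
·······
gen 9: ·······
·······
·······
···^█··
··███··
··██···
·······
·······
·······
gen 10: ·······
·······
·······
··<·█··
··███··
··██···
·······
·······
·······
gen 11: ·······
·······
··^····
··█·█··
··███··
··██···
·······
·······
·······
gen 12: ·······
·······
··█>···
··█·█··
··███··
··██···
·······
·······
·······
gen 13: ·······
·······
··██···
··█v█··
··███··
··██···
·······
·······
·······
gen 14: ·······
·······
··██···
··<██··
··███··
··██···
·······
·······
·······
gen 15: ·······
·······
··██···
···██··
··v██··
··██···
·······
·······
·······
gen 16: ·······
·······
··██···
···██··
···>█··
··██···
·······
·······
·······
gen 17: ·······
·······
··██···
···^█··
····█··
··██···
·······
·······
·······
gen 18: ·······
·······
··██···
··<·█··
····█··
··██···
·······
·······
·······
gen 19: ·······
·······
··^█···
··█·█··
····█··
··██···
·······
·······
·······
gen 20: ·······
·······
·<·█···
··█·█··
····█··
··██···
·······
·······
·······
gen 21: ·······
·^·····
·█·█···
··█·█··
····█··
··██···
·······
·······
·······
gen 22: ·······
·█>····
·█·█···
··█·█··
····█··
··██···
·······
·······
·······
gen 23: ·······
·██····
·█v█···
··█·█··
····█··
··██···
·······
·······
·······
gen 24: ·······
·██····
·<██···
··█·█··
····█··
··██···
·······
·······
·······
gen 25: ·······
·██····
··██···
·v█·█··
····█··
··██···
·······
·······
·······
gen 26: ·······
·██····
··██···
<██·█··
····█··
··██···
·······
·······
·······
gen 27: ·······
·██····
^·██···
███·█··
····█··
··██···
·······
·······
·······
gen 28: ·······
·██····
█>██···
███·█··
····█··
··██···
·······
·······
·······
gen 29: ·······
·██····
████···
█v█·█··
····█··
··██···
·······
·······
·······
gen 30: ·······
·██····
████···
█·>·█··
····█··
··██···
·······
·······
·······
gen 31: ·······
·██····
██^█···
█···█··
····█··
··██···
·······
·······
·······
gen 32: ·······
·██····
█<·█···
█···█··
····█··
··██···
·······
·······
·······
gen 33: ·······
·██····
█··█···
█v··█··
····█··
··██···
·······
·······
·······
gen 34: ·······
·██····
█··█···
<█··█··
····█··
··██···
·······
·······
·······
gen 35: ·······
·██····
█··█···
·█··█··
v···█··
··██···
·······
·······
·······
gen 36: ·······
·██····
█··█···
·█··█··
█···█·<
··██···
·······
·······
·······

4,6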